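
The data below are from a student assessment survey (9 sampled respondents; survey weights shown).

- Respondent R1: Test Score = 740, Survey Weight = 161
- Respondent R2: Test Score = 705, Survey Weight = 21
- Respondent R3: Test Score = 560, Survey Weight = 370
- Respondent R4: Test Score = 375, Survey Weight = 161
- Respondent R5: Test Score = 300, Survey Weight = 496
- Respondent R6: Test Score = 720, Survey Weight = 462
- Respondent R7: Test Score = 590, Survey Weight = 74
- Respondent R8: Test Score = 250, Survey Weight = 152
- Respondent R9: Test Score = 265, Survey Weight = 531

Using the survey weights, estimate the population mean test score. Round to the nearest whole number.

455

Weighted sum = 740×161 + 705×21 + 560×370 + 375×161 + 300×496 + 720×462 + 590×74 + 250×152 + 265×531
  = 1105335
Sum of weights = 161 + 21 + 370 + 161 + 496 + 462 + 74 + 152 + 531 = 2428
Weighted mean = 1105335 / 2428 = 455.24506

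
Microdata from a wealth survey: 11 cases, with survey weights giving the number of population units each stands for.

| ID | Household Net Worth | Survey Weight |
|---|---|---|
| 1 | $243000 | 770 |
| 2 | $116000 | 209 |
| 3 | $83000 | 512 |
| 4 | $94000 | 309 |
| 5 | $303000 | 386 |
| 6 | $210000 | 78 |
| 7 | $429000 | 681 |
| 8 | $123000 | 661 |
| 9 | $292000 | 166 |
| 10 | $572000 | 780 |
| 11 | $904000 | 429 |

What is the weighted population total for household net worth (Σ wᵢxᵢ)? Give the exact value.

1672134000

Weighted total = 243000×770 + 116000×209 + 83000×512 + 94000×309 + 303000×386 + 210000×78 + 429000×681 + 123000×661 + 292000×166 + 572000×780 + 904000×429
  = 187110000 + 24244000 + 42496000 + 29046000 + 116958000 + 16380000 + 292149000 + 81303000 + 48472000 + 446160000 + 387816000 = 1672134000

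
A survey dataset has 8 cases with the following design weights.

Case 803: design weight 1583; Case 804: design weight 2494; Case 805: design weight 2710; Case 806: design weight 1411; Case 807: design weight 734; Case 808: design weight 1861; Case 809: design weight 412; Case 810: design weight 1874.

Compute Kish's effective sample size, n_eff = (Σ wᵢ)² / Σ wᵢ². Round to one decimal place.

6.6

Σ wᵢ = 1583 + 2494 + 2710 + 1411 + 734 + 1861 + 412 + 1874 = 13079
Σ wᵢ² = 2505889 + 6220036 + 7344100 + 1990921 + 538756 + 3463321 + 169744 + 3511876 = 25744643
n_eff = 13079² / 25744643 = 171060241 / 25744643 = 6.6444985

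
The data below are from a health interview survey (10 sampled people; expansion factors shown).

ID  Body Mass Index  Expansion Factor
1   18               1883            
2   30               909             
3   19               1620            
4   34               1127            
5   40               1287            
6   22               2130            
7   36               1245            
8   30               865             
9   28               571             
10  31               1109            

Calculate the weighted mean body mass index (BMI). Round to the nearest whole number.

27

Weighted sum = 18×1883 + 30×909 + 19×1620 + 34×1127 + 40×1287 + 22×2130 + 36×1245 + 30×865 + 28×571 + 31×1109
  = 33894 + 27270 + 30780 + 38318 + 51480 + 46860 + 44820 + 25950 + 15988 + 34379 = 349739
Sum of weights = 1883 + 909 + 1620 + 1127 + 1287 + 2130 + 1245 + 865 + 571 + 1109 = 12746
Weighted mean = 349739 / 12746 = 27.439118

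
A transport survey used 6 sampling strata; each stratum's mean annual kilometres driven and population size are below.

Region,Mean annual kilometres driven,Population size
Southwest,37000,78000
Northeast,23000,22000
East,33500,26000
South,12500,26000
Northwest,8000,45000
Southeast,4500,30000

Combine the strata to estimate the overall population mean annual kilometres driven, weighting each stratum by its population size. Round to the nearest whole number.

22392

Σ Nₕ·x̄ₕ = 37000×78000 + 23000×22000 + 33500×26000 + 12500×26000 + 8000×45000 + 4500×30000
  = 2886000000 + 506000000 + 871000000 + 325000000 + 360000000 + 135000000 = 5083000000
Σ Nₕ = 78000 + 22000 + 26000 + 26000 + 45000 + 30000 = 227000
Overall mean = 5083000000 / 227000 = 22392.07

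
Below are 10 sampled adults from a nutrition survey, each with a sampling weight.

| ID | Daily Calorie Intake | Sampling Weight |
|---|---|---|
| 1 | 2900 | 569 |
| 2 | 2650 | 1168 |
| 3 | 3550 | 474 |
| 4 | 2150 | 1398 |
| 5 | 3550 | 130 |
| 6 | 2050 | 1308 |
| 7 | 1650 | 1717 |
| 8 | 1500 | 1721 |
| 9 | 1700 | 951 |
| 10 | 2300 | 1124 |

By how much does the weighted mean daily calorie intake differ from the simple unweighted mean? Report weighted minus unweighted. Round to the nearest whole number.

-298

Unweighted sum = 2900 + 2650 + 3550 + 2150 + 3550 + 2050 + 1650 + 1500 + 1700 + 2300 = 24000
Unweighted mean = 24000 / 10 = 2400
Weighted sum = 2900×569 + 2650×1168 + 3550×474 + 2150×1398 + 3550×130 + 2050×1308 + 1650×1717 + 1500×1721 + 1700×951 + 2300×1124
  = 1650100 + 3095200 + 1682700 + 3005700 + 461500 + 2681400 + 2833050 + 2581500 + 1616700 + 2585200 = 22193050
Sum of weights = 569 + 1168 + 474 + 1398 + 130 + 1308 + 1717 + 1721 + 951 + 1124 = 10560
Weighted mean = 22193050 / 10560 = 2101.6146
Difference (weighted minus unweighted) = -298.38542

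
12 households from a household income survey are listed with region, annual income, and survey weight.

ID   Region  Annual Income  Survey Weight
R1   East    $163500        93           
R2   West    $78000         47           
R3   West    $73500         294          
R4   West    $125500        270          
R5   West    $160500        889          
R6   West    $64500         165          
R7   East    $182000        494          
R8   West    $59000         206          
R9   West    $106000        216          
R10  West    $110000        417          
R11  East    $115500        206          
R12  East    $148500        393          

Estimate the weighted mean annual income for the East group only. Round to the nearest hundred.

157900

East rows: R1, R7, R11, R12
Weighted sum = 163500×93 + 182000×494 + 115500×206 + 148500×393
  = 15205500 + 89908000 + 23793000 + 58360500 = 187267000
Sum of weights = 93 + 494 + 206 + 393 = 1186
Weighted mean = 187267000 / 1186 = 157897.98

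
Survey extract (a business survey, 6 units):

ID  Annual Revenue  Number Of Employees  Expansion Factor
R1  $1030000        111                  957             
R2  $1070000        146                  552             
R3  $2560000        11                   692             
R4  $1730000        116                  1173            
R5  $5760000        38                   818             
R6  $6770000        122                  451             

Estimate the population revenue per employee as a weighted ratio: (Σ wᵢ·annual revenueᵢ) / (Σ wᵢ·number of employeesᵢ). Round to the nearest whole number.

Σ wᵢ·y = 1030000×957 + 1070000×552 + 2560000×692 + 1730000×1173 + 5760000×818 + 6770000×451
  = 985710000 + 590640000 + 1771520000 + 2029290000 + 4711680000 + 3053270000 = 13142110000
Σ wᵢ·x = 416605
Ratio = 13142110000 / 416605 = 31545.733

31546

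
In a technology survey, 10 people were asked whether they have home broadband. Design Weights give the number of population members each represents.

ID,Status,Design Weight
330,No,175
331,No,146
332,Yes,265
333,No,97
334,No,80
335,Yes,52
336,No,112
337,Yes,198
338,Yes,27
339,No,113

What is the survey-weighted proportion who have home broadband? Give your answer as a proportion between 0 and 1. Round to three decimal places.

Sum of weights for 'Yes' = 265 + 52 + 198 + 27 = 542
Total weight = 175 + 146 + 265 + 97 + 80 + 52 + 112 + 198 + 27 + 113 = 1265
Weighted proportion = 542 / 1265 = 0.4284585

0.428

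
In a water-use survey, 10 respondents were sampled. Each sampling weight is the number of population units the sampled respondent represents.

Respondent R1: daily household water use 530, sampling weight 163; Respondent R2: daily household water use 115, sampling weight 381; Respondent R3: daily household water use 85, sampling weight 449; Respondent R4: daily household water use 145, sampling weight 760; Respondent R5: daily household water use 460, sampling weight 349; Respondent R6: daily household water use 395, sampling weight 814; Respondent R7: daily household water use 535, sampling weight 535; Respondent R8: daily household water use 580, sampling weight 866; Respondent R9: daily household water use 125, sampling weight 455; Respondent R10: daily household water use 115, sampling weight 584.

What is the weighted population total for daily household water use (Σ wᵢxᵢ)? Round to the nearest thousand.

Weighted total = 530×163 + 115×381 + 85×449 + 145×760 + 460×349 + 395×814 + 535×535 + 580×866 + 125×455 + 115×584
  = 86390 + 43815 + 38165 + 110200 + 160540 + 321530 + 286225 + 502280 + 56875 + 67160 = 1673180

1673000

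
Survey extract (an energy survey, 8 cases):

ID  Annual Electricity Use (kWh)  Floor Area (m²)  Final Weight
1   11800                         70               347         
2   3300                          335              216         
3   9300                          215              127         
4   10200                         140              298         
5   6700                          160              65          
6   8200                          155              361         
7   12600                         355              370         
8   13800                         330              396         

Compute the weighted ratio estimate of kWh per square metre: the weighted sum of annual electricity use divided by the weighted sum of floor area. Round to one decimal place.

Σ wᵢ·y = 22550600
Σ wᵢ·x = 70×347 + 335×216 + 215×127 + 140×298 + 160×65 + 155×361 + 355×370 + 330×396
  = 24290 + 72360 + 27305 + 41720 + 10400 + 55955 + 131350 + 130680 = 494060
Ratio = 22550600 / 494060 = 45.643444

45.6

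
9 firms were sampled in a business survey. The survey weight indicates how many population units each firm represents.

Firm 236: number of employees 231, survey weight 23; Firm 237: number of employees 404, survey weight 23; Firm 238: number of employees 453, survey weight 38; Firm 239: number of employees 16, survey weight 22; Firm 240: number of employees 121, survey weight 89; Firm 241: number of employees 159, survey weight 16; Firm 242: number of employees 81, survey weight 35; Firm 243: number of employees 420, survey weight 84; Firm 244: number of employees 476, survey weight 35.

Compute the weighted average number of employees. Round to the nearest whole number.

275

Weighted sum = 231×23 + 404×23 + 453×38 + 16×22 + 121×89 + 159×16 + 81×35 + 420×84 + 476×35
  = 100259
Sum of weights = 23 + 23 + 38 + 22 + 89 + 16 + 35 + 84 + 35 = 365
Weighted mean = 100259 / 365 = 274.68219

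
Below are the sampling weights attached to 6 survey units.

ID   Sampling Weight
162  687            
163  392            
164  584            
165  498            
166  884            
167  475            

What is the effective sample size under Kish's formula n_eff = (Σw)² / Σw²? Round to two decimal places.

5.58

Σ wᵢ = 687 + 392 + 584 + 498 + 884 + 475 = 3520
Σ wᵢ² = 471969 + 153664 + 341056 + 248004 + 781456 + 225625 = 2221774
n_eff = 3520² / 2221774 = 12390400 / 2221774 = 5.5768048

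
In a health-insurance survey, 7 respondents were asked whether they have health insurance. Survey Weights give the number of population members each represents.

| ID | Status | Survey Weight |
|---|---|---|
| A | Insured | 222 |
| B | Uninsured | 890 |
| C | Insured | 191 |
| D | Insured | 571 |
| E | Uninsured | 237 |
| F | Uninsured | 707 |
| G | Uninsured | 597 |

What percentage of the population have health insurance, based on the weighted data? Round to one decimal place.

28.8

Sum of weights for 'Insured' = 222 + 191 + 571 = 984
Total weight = 222 + 890 + 191 + 571 + 237 + 707 + 597 = 3415
Weighted proportion = 984 / 3415 = 0.28814056 → 28.814056%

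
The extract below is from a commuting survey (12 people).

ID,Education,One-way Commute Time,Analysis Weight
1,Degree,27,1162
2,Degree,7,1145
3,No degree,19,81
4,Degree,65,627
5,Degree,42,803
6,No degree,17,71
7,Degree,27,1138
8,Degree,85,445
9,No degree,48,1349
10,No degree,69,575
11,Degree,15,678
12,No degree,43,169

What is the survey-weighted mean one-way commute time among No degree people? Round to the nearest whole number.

No degree rows: 3, 6, 9, 10, 12
Weighted sum = 19×81 + 17×71 + 48×1349 + 69×575 + 43×169
  = 114440
Sum of weights = 81 + 71 + 1349 + 575 + 169 = 2245
Weighted mean = 114440 / 2245 = 50.975501

51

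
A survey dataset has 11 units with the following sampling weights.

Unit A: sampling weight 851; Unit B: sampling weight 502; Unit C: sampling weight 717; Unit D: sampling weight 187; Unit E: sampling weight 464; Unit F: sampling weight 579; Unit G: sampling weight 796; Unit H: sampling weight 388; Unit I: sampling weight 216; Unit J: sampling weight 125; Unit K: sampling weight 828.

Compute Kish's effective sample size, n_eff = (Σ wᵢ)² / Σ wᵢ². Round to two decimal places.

8.86

Σ wᵢ = 851 + 502 + 717 + 187 + 464 + 579 + 796 + 388 + 216 + 125 + 828 = 5653
Σ wᵢ² = 3607825
n_eff = 5653² / 3607825 = 31956409 / 3607825 = 8.8575275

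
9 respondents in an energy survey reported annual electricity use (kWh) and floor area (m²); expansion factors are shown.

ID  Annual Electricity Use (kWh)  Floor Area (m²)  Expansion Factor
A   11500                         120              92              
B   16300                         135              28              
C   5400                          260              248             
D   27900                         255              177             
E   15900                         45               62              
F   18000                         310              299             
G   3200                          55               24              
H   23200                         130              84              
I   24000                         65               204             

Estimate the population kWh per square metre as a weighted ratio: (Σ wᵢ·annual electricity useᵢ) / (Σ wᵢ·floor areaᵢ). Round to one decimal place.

Σ wᵢ·y = 21081300
Σ wᵢ·x = 120×92 + 135×28 + 260×248 + 255×177 + 45×62 + 310×299 + 55×24 + 130×84 + 65×204
  = 11040 + 3780 + 64480 + 45135 + 2790 + 92690 + 1320 + 10920 + 13260 = 245415
Ratio = 21081300 / 245415 = 85.900617

85.9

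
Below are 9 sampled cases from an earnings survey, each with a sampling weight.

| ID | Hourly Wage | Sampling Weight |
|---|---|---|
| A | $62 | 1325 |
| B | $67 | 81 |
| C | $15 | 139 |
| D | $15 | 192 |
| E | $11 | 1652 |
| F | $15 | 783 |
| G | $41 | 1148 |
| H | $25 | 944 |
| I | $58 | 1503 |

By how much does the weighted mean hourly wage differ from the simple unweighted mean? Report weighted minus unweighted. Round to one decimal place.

1.8

Unweighted sum = 62 + 67 + 15 + 15 + 11 + 15 + 41 + 25 + 58 = 309
Unweighted mean = 309 / 9 = 34.333333
Weighted sum = 62×1325 + 67×81 + 15×139 + 15×192 + 11×1652 + 15×783 + 41×1148 + 25×944 + 58×1503
  = 82150 + 5427 + 2085 + 2880 + 18172 + 11745 + 47068 + 23600 + 87174 = 280301
Sum of weights = 1325 + 81 + 139 + 192 + 1652 + 783 + 1148 + 944 + 1503 = 7767
Weighted mean = 280301 / 7767 = 36.088709
Difference (weighted minus unweighted) = 1.7553753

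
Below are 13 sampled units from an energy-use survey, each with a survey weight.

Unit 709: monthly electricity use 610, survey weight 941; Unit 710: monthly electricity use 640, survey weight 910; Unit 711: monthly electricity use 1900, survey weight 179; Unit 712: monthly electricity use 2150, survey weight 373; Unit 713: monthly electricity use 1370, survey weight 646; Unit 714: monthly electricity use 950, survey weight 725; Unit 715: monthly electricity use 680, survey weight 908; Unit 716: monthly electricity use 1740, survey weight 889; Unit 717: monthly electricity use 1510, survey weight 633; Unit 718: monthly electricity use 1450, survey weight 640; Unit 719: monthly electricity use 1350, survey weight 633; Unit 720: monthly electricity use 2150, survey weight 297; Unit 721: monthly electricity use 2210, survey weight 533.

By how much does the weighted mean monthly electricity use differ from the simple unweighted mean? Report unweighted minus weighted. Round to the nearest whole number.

164

Unweighted sum = 18710
Unweighted mean = 18710 / 13 = 1439.2308
Weighted sum = 10591390
Sum of weights = 8307
Weighted mean = 10591390 / 8307 = 1274.9958
Difference (unweighted minus weighted) = 164.23498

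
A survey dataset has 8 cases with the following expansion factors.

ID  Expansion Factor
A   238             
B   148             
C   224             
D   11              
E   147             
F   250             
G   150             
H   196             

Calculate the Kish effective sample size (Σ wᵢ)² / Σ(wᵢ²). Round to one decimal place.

Σ wᵢ = 1364
Σ wᵢ² = 56644 + 21904 + 50176 + 121 + 21609 + 62500 + 22500 + 38416 = 273870
n_eff = 1364² / 273870 = 1860496 / 273870 = 6.7933545

6.8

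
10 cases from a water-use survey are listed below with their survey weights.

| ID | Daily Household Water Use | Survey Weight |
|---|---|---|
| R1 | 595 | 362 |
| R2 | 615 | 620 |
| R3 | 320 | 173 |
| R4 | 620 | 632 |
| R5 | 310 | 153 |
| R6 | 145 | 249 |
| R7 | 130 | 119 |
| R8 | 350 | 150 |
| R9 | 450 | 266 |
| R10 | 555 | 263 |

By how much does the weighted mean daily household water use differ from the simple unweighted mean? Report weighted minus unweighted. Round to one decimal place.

Unweighted sum = 595 + 615 + 320 + 620 + 310 + 145 + 130 + 350 + 450 + 555 = 4090
Unweighted mean = 4090 / 10 = 409
Weighted sum = 595×362 + 615×620 + 320×173 + 620×632 + 310×153 + 145×249 + 130×119 + 350×150 + 450×266 + 555×263
  = 215390 + 381300 + 55360 + 391840 + 47430 + 36105 + 15470 + 52500 + 119700 + 145965 = 1461060
Sum of weights = 2987
Weighted mean = 1461060 / 2987 = 489.1396
Difference (weighted minus unweighted) = 80.139605

80.1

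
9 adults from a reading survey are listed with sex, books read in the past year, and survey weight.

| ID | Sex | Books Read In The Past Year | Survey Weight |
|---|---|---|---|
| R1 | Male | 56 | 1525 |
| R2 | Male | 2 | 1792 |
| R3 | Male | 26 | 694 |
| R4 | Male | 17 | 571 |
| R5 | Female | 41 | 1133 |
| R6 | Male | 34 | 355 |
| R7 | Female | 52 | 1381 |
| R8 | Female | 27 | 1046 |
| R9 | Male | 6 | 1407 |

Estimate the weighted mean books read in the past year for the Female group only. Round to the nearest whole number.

41

Female rows: R5, R7, R8
Weighted sum = 146507
Sum of weights = 1133 + 1381 + 1046 = 3560
Weighted mean = 146507 / 3560 = 41.153652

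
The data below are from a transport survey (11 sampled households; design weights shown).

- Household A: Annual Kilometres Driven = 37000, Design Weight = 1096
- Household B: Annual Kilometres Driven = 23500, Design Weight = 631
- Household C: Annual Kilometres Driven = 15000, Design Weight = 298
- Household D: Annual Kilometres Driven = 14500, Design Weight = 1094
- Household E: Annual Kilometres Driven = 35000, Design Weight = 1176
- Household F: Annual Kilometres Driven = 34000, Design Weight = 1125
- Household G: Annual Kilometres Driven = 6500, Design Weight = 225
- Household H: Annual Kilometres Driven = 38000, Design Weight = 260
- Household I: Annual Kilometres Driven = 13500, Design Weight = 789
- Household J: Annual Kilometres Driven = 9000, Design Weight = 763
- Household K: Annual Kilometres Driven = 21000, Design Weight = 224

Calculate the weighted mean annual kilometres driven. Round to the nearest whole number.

Weighted sum = 37000×1096 + 23500×631 + 15000×298 + 14500×1094 + 35000×1176 + 34000×1125 + 6500×225 + 38000×260 + 13500×789 + 9000×763 + 21000×224
  = 188688500
Sum of weights = 1096 + 631 + 298 + 1094 + 1176 + 1125 + 225 + 260 + 789 + 763 + 224 = 7681
Weighted mean = 188688500 / 7681 = 24565.616

24566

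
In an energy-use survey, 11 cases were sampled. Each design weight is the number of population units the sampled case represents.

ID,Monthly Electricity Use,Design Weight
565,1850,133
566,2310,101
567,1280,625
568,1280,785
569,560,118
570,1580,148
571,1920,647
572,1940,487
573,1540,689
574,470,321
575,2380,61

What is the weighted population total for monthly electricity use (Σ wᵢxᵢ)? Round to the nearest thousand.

6128000

Weighted total = 1850×133 + 2310×101 + 1280×625 + 1280×785 + 560×118 + 1580×148 + 1920×647 + 1940×487 + 1540×689 + 470×321 + 2380×61
  = 6128210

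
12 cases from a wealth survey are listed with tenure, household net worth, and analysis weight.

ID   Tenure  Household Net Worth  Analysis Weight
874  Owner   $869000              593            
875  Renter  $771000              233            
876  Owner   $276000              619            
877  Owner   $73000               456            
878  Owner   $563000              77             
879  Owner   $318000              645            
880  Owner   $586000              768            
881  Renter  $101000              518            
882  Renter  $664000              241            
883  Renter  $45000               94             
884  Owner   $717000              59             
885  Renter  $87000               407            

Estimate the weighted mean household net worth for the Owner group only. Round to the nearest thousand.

454000

Owner rows: 874, 876, 877, 878, 879, 880, 884
Weighted sum = 869000×593 + 276000×619 + 73000×456 + 563000×77 + 318000×645 + 586000×768 + 717000×59
  = 1460261000
Sum of weights = 593 + 619 + 456 + 77 + 645 + 768 + 59 = 3217
Weighted mean = 1460261000 / 3217 = 453920.11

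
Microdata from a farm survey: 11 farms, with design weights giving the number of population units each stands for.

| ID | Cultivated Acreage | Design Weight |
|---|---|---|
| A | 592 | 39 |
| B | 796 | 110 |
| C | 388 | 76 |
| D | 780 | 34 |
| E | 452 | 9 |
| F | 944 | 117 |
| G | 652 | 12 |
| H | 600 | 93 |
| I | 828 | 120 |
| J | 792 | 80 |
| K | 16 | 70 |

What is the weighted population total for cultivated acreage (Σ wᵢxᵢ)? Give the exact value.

Weighted total = 508636

508636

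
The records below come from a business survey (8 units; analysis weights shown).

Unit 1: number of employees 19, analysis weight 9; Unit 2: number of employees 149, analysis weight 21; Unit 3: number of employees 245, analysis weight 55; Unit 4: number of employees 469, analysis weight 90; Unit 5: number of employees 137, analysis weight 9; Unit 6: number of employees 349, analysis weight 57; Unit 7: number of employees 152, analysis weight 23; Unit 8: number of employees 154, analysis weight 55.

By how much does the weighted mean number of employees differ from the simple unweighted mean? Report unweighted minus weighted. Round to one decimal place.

-79.4

Unweighted sum = 1674
Unweighted mean = 1674 / 8 = 209.25
Weighted sum = 19×9 + 149×21 + 245×55 + 469×90 + 137×9 + 349×57 + 152×23 + 154×55
  = 92077
Sum of weights = 9 + 21 + 55 + 90 + 9 + 57 + 23 + 55 = 319
Weighted mean = 92077 / 319 = 288.64263
Difference (unweighted minus weighted) = -79.392633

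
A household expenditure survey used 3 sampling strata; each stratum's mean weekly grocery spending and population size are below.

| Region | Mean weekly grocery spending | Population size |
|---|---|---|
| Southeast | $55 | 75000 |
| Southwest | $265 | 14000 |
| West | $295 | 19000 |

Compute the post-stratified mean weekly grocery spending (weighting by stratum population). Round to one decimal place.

124.4

Σ Nₕ·x̄ₕ = 55×75000 + 265×14000 + 295×19000
  = 4125000 + 3710000 + 5605000 = 13440000
Σ Nₕ = 75000 + 14000 + 19000 = 108000
Overall mean = 13440000 / 108000 = 124.44444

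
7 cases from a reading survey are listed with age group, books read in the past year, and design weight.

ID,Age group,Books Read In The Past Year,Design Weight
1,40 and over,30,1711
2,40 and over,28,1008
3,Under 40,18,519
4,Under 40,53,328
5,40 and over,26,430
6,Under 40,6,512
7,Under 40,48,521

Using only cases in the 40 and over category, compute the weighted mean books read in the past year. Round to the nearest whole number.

29

40 and over rows: 1, 2, 5
Weighted sum = 30×1711 + 28×1008 + 26×430
  = 51330 + 28224 + 11180 = 90734
Sum of weights = 3149
Weighted mean = 90734 / 3149 = 28.813592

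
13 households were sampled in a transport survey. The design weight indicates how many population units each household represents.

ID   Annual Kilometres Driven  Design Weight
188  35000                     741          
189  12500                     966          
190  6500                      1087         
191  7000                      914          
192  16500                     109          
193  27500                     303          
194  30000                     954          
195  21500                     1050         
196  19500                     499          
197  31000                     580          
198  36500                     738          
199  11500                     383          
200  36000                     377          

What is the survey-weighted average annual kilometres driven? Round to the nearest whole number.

Weighted sum = 185423500
Sum of weights = 8701
Weighted mean = 185423500 / 8701 = 21310.596

21311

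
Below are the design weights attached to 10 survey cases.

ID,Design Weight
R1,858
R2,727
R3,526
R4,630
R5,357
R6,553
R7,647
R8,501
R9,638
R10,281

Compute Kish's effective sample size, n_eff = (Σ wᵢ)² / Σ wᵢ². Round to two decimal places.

9.27

Σ wᵢ = 858 + 727 + 526 + 630 + 357 + 553 + 647 + 501 + 638 + 281 = 5718
Σ wᵢ² = 736164 + 528529 + 276676 + 396900 + 127449 + 305809 + 418609 + 251001 + 407044 + 78961 = 3527142
n_eff = 5718² / 3527142 = 32695524 / 3527142 = 9.2696931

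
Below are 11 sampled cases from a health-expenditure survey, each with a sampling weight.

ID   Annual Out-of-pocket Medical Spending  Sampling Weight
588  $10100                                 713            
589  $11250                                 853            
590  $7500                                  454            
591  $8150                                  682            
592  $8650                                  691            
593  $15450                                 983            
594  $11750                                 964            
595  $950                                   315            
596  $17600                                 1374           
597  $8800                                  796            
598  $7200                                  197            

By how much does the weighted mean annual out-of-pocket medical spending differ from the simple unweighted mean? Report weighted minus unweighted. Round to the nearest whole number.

Unweighted sum = 10100 + 11250 + 7500 + 8150 + 8650 + 15450 + 11750 + 950 + 17600 + 8800 + 7200 = 107400
Unweighted mean = 107400 / 11 = 9763.6364
Weighted sum = 10100×713 + 11250×853 + 7500×454 + 8150×682 + 8650×691 + 15450×983 + 11750×964 + 950×315 + 17600×1374 + 8800×796 + 7200×197
  = 7201300 + 9596250 + 3405000 + 5558300 + 5977150 + 15187350 + 11327000 + 299250 + 24182400 + 7004800 + 1418400 = 91157200
Sum of weights = 713 + 853 + 454 + 682 + 691 + 983 + 964 + 315 + 1374 + 796 + 197 = 8022
Weighted mean = 91157200 / 8022 = 11363.401
Difference (weighted minus unweighted) = 1599.7643

1600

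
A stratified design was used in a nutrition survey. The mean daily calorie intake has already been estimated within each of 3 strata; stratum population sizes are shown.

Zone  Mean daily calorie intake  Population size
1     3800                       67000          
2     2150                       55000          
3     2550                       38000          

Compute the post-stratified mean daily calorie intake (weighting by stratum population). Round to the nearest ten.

2940

Σ Nₕ·x̄ₕ = 3800×67000 + 2150×55000 + 2550×38000
  = 469750000
Σ Nₕ = 67000 + 55000 + 38000 = 160000
Overall mean = 469750000 / 160000 = 2935.9375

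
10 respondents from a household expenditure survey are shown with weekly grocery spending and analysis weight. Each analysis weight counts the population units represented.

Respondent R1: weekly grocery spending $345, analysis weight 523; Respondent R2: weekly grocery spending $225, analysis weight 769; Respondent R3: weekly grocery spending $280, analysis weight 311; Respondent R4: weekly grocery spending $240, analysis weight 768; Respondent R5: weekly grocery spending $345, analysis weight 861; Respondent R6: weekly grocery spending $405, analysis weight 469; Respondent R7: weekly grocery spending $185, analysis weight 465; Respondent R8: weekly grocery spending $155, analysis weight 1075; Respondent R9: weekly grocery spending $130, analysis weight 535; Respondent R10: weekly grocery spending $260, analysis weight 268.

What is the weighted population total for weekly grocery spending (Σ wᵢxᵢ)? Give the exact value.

1503730

Weighted total = 345×523 + 225×769 + 280×311 + 240×768 + 345×861 + 405×469 + 185×465 + 155×1075 + 130×535 + 260×268
  = 1503730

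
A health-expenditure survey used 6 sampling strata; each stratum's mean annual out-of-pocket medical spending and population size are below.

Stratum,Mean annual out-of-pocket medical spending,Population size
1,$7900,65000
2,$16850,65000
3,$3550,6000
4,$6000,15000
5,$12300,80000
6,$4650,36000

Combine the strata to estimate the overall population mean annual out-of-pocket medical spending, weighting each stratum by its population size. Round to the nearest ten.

Σ Nₕ·x̄ₕ = 2871450000
Σ Nₕ = 65000 + 65000 + 6000 + 15000 + 80000 + 36000 = 267000
Overall mean = 2871450000 / 267000 = 10754.494

10750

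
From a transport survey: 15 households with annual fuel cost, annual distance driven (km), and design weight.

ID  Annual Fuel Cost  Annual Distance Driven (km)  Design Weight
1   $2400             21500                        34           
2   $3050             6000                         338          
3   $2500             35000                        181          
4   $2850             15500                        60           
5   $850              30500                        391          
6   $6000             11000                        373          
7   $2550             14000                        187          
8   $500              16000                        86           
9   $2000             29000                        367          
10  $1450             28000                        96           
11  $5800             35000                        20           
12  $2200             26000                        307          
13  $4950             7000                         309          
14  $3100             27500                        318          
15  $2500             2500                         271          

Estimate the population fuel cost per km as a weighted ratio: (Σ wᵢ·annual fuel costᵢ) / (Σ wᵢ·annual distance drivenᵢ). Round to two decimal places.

Σ wᵢ·y = 9683650
Σ wᵢ·x = 63645000
Ratio = 9683650 / 63645000 = 0.15215099

0.15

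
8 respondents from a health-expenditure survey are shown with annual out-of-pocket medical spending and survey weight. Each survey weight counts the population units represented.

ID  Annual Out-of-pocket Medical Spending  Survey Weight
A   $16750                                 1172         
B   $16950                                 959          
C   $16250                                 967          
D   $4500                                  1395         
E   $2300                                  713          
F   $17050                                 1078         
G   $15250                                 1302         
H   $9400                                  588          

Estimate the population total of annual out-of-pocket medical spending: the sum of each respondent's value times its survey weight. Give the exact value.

Weighted total = 16750×1172 + 16950×959 + 16250×967 + 4500×1395 + 2300×713 + 17050×1078 + 15250×1302 + 9400×588
  = 19631000 + 16255050 + 15713750 + 6277500 + 1639900 + 18379900 + 19855500 + 5527200 = 103279800

103279800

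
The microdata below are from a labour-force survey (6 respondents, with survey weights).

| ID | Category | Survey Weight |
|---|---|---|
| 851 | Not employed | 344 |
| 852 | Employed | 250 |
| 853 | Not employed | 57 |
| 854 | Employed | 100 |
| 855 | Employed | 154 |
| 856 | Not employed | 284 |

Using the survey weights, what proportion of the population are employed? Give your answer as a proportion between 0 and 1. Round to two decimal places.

0.42

Sum of weights for 'Employed' = 250 + 100 + 154 = 504
Total weight = 344 + 250 + 57 + 100 + 154 + 284 = 1189
Weighted proportion = 504 / 1189 = 0.42388562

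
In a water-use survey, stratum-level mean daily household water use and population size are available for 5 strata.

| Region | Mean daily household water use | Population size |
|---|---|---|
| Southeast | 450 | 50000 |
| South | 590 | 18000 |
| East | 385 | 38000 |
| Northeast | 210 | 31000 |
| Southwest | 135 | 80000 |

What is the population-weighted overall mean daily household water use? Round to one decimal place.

299.8

Σ Nₕ·x̄ₕ = 450×50000 + 590×18000 + 385×38000 + 210×31000 + 135×80000
  = 22500000 + 10620000 + 14630000 + 6510000 + 10800000 = 65060000
Σ Nₕ = 50000 + 18000 + 38000 + 31000 + 80000 = 217000
Overall mean = 65060000 / 217000 = 299.81567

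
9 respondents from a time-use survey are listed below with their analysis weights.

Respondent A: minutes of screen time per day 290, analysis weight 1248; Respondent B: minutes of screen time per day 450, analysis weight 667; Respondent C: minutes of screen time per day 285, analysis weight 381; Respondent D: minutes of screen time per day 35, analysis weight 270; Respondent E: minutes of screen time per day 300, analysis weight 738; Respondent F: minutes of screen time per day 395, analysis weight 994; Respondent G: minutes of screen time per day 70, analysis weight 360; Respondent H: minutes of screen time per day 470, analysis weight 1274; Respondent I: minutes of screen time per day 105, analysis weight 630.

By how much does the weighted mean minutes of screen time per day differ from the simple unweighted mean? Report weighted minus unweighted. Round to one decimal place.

51.0

Unweighted sum = 290 + 450 + 285 + 35 + 300 + 395 + 70 + 470 + 105 = 2400
Unweighted mean = 2400 / 9 = 266.66667
Weighted sum = 290×1248 + 450×667 + 285×381 + 35×270 + 300×738 + 395×994 + 70×360 + 470×1274 + 105×630
  = 361920 + 300150 + 108585 + 9450 + 221400 + 392630 + 25200 + 598780 + 66150 = 2084265
Sum of weights = 1248 + 667 + 381 + 270 + 738 + 994 + 360 + 1274 + 630 = 6562
Weighted mean = 2084265 / 6562 = 317.62649
Difference (weighted minus unweighted) = 50.959819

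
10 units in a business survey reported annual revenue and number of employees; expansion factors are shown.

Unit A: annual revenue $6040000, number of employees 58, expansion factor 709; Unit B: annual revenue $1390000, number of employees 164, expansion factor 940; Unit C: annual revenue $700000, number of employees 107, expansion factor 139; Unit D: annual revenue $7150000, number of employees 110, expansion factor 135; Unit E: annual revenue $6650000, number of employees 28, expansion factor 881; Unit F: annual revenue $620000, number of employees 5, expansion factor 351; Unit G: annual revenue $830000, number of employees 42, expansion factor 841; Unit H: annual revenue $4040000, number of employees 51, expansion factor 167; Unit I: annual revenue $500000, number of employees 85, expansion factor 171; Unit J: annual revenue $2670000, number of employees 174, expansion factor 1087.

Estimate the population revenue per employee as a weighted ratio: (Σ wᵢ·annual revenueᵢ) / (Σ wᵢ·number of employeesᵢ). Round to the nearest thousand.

34000

Σ wᵢ·y = 6040000×709 + 1390000×940 + 700000×139 + 7150000×135 + 6650000×881 + 620000×351 + 830000×841 + 4040000×167 + 500000×171 + 2670000×1087
  = 17088280000
Σ wᵢ·x = 58×709 + 164×940 + 107×139 + 110×135 + 28×881 + 5×351 + 42×841 + 51×167 + 85×171 + 174×1087
  = 498940
Ratio = 17088280000 / 498940 = 34249.168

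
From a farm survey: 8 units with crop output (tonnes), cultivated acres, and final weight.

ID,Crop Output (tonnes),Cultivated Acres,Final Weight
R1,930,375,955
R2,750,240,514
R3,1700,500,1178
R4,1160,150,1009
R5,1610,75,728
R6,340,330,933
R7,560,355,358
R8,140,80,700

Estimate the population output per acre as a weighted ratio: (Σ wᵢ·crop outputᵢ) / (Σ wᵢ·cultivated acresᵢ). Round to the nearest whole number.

Σ wᵢ·y = 6234470
Σ wᵢ·x = 375×955 + 240×514 + 500×1178 + 150×1009 + 75×728 + 330×933 + 355×358 + 80×700
  = 358125 + 123360 + 589000 + 151350 + 54600 + 307890 + 127090 + 56000 = 1767415
Ratio = 6234470 / 1767415 = 3.5274511

4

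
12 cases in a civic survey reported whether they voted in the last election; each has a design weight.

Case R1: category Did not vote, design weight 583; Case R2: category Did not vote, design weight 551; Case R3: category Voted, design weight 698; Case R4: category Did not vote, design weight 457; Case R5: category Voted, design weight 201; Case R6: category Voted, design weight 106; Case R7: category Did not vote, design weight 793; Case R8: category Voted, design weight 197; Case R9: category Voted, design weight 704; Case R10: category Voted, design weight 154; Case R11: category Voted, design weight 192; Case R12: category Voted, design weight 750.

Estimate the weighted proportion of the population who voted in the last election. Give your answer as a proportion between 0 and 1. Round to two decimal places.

Sum of weights for 'Voted' = 698 + 201 + 106 + 197 + 704 + 154 + 192 + 750 = 3002
Total weight = 583 + 551 + 698 + 457 + 201 + 106 + 793 + 197 + 704 + 154 + 192 + 750 = 5386
Weighted proportion = 3002 / 5386 = 0.55737096

0.56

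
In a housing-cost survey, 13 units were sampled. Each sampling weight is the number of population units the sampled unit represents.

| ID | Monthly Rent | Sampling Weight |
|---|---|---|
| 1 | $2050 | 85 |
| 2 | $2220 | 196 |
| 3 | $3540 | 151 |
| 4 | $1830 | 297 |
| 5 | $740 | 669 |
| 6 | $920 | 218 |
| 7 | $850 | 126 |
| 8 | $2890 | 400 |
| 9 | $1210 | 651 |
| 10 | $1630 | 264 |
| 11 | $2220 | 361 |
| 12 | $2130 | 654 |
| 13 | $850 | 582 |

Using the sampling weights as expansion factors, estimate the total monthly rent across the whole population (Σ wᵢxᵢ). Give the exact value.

7553310

Weighted total = 7553310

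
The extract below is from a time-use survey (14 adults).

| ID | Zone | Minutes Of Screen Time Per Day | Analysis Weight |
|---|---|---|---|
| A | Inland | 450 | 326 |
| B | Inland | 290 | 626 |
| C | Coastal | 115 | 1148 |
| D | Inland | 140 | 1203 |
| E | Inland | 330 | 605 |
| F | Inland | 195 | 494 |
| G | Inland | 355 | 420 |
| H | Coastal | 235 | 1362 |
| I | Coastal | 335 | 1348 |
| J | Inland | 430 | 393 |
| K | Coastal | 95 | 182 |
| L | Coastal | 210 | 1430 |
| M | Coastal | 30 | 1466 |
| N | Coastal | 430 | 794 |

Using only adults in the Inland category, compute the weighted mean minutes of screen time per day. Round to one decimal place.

273.1

Inland rows: A, B, D, E, F, G, J
Weighted sum = 450×326 + 290×626 + 140×1203 + 330×605 + 195×494 + 355×420 + 430×393
  = 146700 + 181540 + 168420 + 199650 + 96330 + 149100 + 168990 = 1110730
Sum of weights = 326 + 626 + 1203 + 605 + 494 + 420 + 393 = 4067
Weighted mean = 1110730 / 4067 = 273.10794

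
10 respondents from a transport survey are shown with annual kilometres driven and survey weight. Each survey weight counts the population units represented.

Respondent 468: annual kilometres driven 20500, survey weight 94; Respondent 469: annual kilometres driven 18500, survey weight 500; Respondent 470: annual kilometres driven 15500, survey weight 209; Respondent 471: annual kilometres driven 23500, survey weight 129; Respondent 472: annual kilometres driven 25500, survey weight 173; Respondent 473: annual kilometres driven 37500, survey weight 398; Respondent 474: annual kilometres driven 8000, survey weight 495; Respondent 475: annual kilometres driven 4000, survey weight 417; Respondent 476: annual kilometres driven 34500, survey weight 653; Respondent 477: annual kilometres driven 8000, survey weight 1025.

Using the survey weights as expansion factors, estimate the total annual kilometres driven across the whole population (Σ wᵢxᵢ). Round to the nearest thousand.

Weighted total = 20500×94 + 18500×500 + 15500×209 + 23500×129 + 25500×173 + 37500×398 + 8000×495 + 4000×417 + 34500×653 + 8000×1025
  = 1927000 + 9250000 + 3239500 + 3031500 + 4411500 + 14925000 + 3960000 + 1668000 + 22528500 + 8200000 = 73141000

73141000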